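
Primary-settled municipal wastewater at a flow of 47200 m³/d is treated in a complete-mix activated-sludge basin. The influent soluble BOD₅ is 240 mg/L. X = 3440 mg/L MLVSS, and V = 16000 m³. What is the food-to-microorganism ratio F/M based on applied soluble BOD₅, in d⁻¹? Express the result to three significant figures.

F/M ≈ 0.206 d⁻¹

Food-to-microorganism ratio F/M = Q S₀ / (V X) = 47200 × 240 / (16000 × 3440) = 0.2058 d⁻¹.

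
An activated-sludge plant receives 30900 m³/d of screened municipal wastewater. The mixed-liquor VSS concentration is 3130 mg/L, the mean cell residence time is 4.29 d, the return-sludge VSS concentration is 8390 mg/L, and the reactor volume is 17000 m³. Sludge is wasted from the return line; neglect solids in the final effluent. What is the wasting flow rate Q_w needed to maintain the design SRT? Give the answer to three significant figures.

Q_w = (V·X)/(θ_c X_r) = 17000 × 3130 / (4.29 × 8390) = 1478 m³/d.

Q_w ≈ 1480 m³/d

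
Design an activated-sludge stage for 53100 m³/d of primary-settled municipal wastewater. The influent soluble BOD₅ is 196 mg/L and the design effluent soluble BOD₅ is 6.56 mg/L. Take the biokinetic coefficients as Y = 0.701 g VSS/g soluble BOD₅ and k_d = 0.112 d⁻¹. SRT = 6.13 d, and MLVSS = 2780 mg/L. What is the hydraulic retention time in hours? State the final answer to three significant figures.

Rearranging the biomass balance for a CMAS with decay, V = Y·Q·ΔS·θ_c / [X·(1+k_d θ_c)] = 0.701 × 53100 × (196 − 6.56) × 6.13 / [2780 × (1 + 0.112 × 6.13)] = 4.32×10^7 / 4689 = 9219 m³.
HRT = V/Q = 9219 m³ / 53100 m³·d⁻¹ = 0.1736 d × 24 = 4.167 h.

τ ≈ 4.17 h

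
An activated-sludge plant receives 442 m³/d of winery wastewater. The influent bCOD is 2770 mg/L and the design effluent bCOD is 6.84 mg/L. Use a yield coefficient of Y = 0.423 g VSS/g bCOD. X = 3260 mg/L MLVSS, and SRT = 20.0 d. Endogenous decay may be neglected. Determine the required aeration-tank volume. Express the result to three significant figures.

With k_d = 0 the design equation reduces to V = Y Q (S₀−S) θ_c / X = 0.423 × 442 × (2770 − 6.84) × 20.0 / 3260 = 3169 m³.

V ≈ 3170 m³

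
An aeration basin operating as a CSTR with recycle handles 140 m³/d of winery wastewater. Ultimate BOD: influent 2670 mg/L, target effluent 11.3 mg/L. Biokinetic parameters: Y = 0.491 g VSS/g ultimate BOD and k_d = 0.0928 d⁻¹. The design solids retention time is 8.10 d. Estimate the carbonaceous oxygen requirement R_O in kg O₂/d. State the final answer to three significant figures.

R_O ≈ 224 kg O₂/d

The observed yield is Y_obs = Y/(1 + k_d·θ_c) = 0.491 / (1 + 0.0928 × 8.10) = 0.491 / 1.752 = 0.2803 g VSS per g ultimate BOD removed.
Substrate removed = Q·(S₀ − S) = 140 m³/d × (2670 − 11.3) g/m³ = 3.72×10^5 g/d = 372.2 kg/d.
Net sludge production P_X = 0.2803 × 372.2 = 104.3 kg VSS/d.
Carbonaceous O₂ demand = substrate oxidised − cell-mass equivalent = 372.2 − 1.42 × 104.3 = 224.1 kg O₂/d.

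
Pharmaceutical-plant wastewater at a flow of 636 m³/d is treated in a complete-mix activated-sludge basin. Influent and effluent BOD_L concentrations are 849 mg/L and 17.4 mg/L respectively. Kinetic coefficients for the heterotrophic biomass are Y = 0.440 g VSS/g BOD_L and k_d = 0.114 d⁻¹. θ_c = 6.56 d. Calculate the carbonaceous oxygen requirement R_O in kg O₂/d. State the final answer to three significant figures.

R_O ≈ 340 kg O₂/d

The observed yield is Y_obs = Y/(1 + k_d·θ_c) = 0.440 / (1 + 0.114 × 6.56) = 0.440 / 1.748 = 0.2517 g VSS per g BOD_L removed.
ΔS = 849 − 17.4 = 831.6 mg/L, so the substrate removal rate is 636 × 831.6/1000 = 528.9 kg BOD_L/d.
Net sludge production P_X = 0.2517 × 528.9 = 133.1 kg VSS/d.
Carbonaceous O₂ demand = substrate oxidised − cell-mass equivalent = 528.9 − 1.42 × 133.1 = 339.8 kg O₂/d.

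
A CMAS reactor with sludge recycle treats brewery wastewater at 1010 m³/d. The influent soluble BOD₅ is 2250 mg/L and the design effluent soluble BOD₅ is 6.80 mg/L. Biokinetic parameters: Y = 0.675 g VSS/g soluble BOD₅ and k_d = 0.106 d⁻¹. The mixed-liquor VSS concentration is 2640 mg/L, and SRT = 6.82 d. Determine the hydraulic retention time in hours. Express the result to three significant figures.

From the SRT design equation V = Y Q (S₀−S) θ_c / [X (1 + k_d θ_c)] = 0.675 × 1010 × (2250 − 6.80) × 6.82 / [2640 × (1 + 0.106 × 6.82)] = 1.04×10^7 / 4549 = 2293 m³.
HRT = V/Q = 2293 m³ / 1010 m³·d⁻¹ = 2.270 d × 24 = 54.49 h.

τ ≈ 54.5 h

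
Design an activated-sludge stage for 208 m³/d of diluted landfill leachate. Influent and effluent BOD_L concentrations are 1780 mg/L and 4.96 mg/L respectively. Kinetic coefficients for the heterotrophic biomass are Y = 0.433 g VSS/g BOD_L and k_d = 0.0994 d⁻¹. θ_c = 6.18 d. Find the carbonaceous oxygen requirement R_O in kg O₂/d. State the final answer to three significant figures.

R_O ≈ 229 kg O₂/d

Correct the yield for decay: Y_obs = Y/(1 + k_d θ_c) = 0.433 / (1 + 0.0994 × 6.18) = 0.433 / 1.614 = 0.2682.
Mass of BOD_L removed per day: Q(S₀ − S) = 208 × 1775 g/m³ = 369.2 kg/d.
Biomass synthesised: P_X = Y_obs × 369.2 = 99.03 kg VSS/d.
R_O = Q·(S₀ − S) − 1.42·P_X = 369.2 − 1.42 × 99.03 = 228.6 kg O₂/d.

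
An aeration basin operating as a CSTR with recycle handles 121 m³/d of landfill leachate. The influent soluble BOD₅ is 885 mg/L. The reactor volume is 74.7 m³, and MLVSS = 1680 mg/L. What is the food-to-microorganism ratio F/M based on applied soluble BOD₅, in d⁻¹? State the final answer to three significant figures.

F/M ≈ 0.853 d⁻¹

Food-to-microorganism ratio F/M = Q S₀ / (V X) = 121 × 885 / (74.70 × 1680) = 0.8533 d⁻¹.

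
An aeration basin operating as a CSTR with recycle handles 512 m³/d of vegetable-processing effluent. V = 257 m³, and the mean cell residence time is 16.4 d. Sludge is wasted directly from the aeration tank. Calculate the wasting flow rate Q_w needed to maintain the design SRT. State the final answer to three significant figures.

With mixed-liquor wasting, θ_c = V/Q_w, so Q_w = V/θ_c = 257.0/16.4 = 15.67 m³/d.

Q_w ≈ 15.7 m³/d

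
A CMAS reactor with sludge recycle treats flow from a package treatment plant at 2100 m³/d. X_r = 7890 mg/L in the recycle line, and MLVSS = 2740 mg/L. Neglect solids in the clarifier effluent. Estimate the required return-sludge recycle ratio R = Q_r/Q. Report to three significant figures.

R ≈ 0.532

R = Q_r/Q = X/(X_r − X) = 2740 / (7890 − 2740) = 0.5320.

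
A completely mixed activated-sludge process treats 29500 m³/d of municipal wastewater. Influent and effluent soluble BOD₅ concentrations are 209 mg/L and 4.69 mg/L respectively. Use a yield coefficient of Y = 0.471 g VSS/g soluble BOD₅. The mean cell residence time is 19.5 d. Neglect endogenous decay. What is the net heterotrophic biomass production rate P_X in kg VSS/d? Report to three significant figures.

No decay correction is needed, so Y_obs = Y = 0.471.
Q·(S₀ − S) = 29500 × (209 − 4.69) × 10⁻³ = 6027 kg/d removed.
P_X = Y_obs · Q(S₀ − S) = 0.4710 × 6027 = 2839 kg VSS/d.

P_X ≈ 2840 kg VSS/d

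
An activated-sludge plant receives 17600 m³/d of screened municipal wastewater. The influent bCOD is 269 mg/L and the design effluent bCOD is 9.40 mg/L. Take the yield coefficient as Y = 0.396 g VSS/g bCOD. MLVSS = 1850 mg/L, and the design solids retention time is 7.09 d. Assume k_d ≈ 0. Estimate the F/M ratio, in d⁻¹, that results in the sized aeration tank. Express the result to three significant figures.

F/M ≈ 0.369 d⁻¹

With k_d = 0 the design equation reduces to V = Y Q (S₀−S) θ_c / X = 0.396 × 17600 × (269 − 9.40) × 7.09 / 1850 = 6934 m³.
F/M = Q·S₀ / (V·X) = 17600 × 269 / (6934 × 1850) = 0.3691 g bCOD·(g VSS·d)⁻¹.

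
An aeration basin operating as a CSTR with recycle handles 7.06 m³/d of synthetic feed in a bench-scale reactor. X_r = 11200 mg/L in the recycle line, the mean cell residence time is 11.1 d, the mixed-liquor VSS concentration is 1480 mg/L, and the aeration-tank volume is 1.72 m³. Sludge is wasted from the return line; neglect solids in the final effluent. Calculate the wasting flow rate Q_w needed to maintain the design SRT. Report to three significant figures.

Q_w ≈ 0.0205 m³/d

Wasting from the return line (neglecting effluent solids): Q_w = V·X / (θ_c·X_r) = 1.720 × 1480 / (11.1 × 11200) = 0.02048 m³/d.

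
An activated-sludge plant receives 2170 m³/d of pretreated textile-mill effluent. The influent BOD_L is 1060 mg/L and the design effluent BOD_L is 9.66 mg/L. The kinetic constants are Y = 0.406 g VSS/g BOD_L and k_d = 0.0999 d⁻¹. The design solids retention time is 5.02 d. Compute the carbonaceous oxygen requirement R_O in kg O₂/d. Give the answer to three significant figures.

The observed yield is Y_obs = Y/(1 + k_d·θ_c) = 0.406 / (1 + 0.0999 × 5.02) = 0.406 / 1.501 = 0.2704 g VSS per g BOD_L removed.
Mass of BOD_L removed per day: Q(S₀ − S) = 2170 × 1050 g/m³ = 2279 kg/d.
Biomass synthesised: P_X = Y_obs × 2279 = 616.3 kg VSS/d.
R_O = Q·ΔS − 1.42 P_X = 2279 − 875.1 = 1404 kg O₂/d.

R_O ≈ 1400 kg O₂/d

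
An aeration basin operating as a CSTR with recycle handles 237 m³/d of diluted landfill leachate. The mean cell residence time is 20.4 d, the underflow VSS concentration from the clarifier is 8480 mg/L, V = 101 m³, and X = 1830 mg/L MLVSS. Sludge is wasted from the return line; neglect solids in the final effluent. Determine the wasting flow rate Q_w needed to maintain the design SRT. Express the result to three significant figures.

Wasting from the return line (neglecting effluent solids): Q_w = V·X / (θ_c·X_r) = 101.0 × 1830 / (20.4 × 8480) = 1.068 m³/d.

Q_w ≈ 1.07 m³/d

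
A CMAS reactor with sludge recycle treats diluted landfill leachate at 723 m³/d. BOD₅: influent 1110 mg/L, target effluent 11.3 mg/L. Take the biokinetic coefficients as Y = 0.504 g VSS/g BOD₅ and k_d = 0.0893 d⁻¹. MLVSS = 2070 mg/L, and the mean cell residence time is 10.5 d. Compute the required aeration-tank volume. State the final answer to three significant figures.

From the SRT design equation V = Y Q (S₀−S) θ_c / [X (1 + k_d θ_c)] = 0.504 × 723 × (1110 − 11.3) × 10.5 / [2070 × (1 + 0.0893 × 10.5)] = 4.2×10^6 / 4011 = 1048 m³.

V ≈ 1050 m³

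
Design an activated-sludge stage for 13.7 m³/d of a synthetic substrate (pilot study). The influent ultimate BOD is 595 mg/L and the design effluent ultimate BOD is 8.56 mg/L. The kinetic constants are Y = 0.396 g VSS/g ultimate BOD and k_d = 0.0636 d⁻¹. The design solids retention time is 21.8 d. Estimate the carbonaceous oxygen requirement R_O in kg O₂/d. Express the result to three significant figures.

R_O ≈ 6.14 kg O₂/d

Y_obs = Y / (1 + k_d θ_c) = 0.396 / (1 + 0.0636 × 21.8) = 0.396 / 2.386 = 0.1659.
ΔS = 595 − 8.56 = 586.4 mg/L, so the substrate removal rate is 13.7 × 586.4/1000 = 8.034 kg ultimate BOD/d.
Biomass synthesised: P_X = Y_obs × 8.034 = 1.333 kg VSS/d.
R_O = Q·ΔS − 1.42 P_X = 8.034 − 1.893 = 6.141 kg O₂/d.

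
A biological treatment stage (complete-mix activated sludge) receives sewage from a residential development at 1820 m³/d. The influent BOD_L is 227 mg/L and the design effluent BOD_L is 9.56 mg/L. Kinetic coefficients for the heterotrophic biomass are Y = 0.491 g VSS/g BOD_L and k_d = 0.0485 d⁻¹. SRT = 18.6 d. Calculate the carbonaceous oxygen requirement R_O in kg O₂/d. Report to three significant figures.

Observed yield with endogenous decay: Y_obs = Y / (1 + k_d·θ_c) = 0.491 / (1 + 0.0485 × 18.6) = 0.491 / 1.902 = 0.2581 g VSS/g BOD_L.
Substrate removed = Q·(S₀ − S) = 1820 m³/d × (227 − 9.56) g/m³ = 3.96×10^5 g/d = 395.7 kg/d.
Net sludge production P_X = 0.2581 × 395.7 = 102.2 kg VSS/d.
Carbonaceous O₂ demand = substrate oxidised − cell-mass equivalent = 395.7 − 1.42 × 102.2 = 250.7 kg O₂/d.

R_O ≈ 251 kg O₂/d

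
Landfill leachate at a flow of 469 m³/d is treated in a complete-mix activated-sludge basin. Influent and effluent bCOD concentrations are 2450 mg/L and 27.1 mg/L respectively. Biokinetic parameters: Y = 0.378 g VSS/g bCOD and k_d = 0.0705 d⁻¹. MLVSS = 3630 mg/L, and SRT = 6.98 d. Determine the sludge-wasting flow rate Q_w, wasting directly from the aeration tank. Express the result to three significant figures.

Q_w ≈ 79.3 m³/d

From the SRT design equation V = Y Q (S₀−S) θ_c / [X (1 + k_d θ_c)] = 0.378 × 469 × (2450 − 27.1) × 6.98 / [3630 × (1 + 0.0705 × 6.98)] = 3×10^6 / 5416 = 553.5 m³.
For wasting at MLVSS concentration, Q_w = V/θ_c = 553.5/6.98 = 79.30 m³/d.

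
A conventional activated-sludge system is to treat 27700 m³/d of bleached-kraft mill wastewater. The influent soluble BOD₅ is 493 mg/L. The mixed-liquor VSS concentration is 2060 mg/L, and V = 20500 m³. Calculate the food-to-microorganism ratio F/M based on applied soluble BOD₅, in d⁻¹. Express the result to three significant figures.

F/M = Q·S₀ / (V·X) = 27700 × 493 / (20500 × 2060) = 0.3234 g soluble BOD₅·(g VSS·d)⁻¹.

F/M ≈ 0.323 d⁻¹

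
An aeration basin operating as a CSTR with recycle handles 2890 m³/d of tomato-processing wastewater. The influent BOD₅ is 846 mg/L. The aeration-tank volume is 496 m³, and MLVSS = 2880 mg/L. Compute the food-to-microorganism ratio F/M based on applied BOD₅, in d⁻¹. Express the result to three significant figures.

F/M ≈ 1.71 d⁻¹

F/M = Q·S₀ / (V·X) = 2890 × 846 / (496.0 × 2880) = 1.712 g BOD₅·(g VSS·d)⁻¹.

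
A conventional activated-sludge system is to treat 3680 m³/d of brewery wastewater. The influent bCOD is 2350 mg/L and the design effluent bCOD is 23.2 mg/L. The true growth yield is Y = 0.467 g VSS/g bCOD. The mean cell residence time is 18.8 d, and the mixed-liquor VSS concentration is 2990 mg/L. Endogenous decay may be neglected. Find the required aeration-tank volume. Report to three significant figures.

V ≈ 25100 m³

V·X = Y·Q·ΔS·θ_c gives V = 0.467 × 3680 × (2350 − 23.2) × 18.8 / 2990 = 25143 m³.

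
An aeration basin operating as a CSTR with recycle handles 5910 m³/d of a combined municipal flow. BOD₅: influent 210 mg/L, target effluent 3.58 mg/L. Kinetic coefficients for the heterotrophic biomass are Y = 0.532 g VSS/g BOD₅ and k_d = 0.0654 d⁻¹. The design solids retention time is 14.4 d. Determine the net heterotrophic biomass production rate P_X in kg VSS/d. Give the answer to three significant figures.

P_X ≈ 334 kg VSS/d

Y_obs = Y / (1 + k_d θ_c) = 0.532 / (1 + 0.0654 × 14.4) = 0.532 / 1.942 = 0.2740.
Substrate removed = Q·(S₀ − S) = 5910 m³/d × (210 − 3.58) g/m³ = 1.22×10^6 g/d = 1220 kg/d.
So the net sludge growth is P_X = 0.2740 × 1220 = 334.2 kg VSS/d.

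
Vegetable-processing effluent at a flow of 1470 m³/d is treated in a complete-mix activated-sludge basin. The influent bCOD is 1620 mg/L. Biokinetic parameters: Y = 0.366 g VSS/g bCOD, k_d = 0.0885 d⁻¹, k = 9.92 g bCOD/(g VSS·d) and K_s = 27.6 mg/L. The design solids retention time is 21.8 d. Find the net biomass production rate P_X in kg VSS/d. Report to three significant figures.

Effluent substrate depends only on kinetics and SRT: S = K_s(1 + k_d θ_c) / [θ_c(Yk − k_d) − 1] = 27.6 × (1 + 0.0885 × 21.8) / [21.8 × (0.366 × 9.92 − 0.0885) − 1] = 80.85 / 76.22 = 1.061 mg/L.
Correct the yield for decay: Y_obs = Y/(1 + k_d θ_c) = 0.366 / (1 + 0.0885 × 21.8) = 0.366 / 2.929 = 0.1249.
Substrate removed = Q·(S₀ − S) = 1470 m³/d × (1620 − 1.06) g/m³ = 2.38×10^6 g/d = 2380 kg/d.
Biomass produced: P_X = Y_obs·Q·ΔS = 0.1249 × 2380 ≈ 297.3 kg VSS/d.

P_X ≈ 297 kg VSS/d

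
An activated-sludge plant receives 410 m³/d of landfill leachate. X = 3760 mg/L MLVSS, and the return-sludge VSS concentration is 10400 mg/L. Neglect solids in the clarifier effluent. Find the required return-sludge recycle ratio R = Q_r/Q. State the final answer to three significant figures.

R = Q_r/Q = X/(X_r − X) = 3760 / (10400 − 3760) = 0.5663.

R ≈ 0.566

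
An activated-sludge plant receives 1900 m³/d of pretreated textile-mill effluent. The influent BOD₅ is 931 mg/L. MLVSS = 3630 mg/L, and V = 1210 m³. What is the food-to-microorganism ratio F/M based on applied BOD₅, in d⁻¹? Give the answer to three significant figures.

Food-to-microorganism ratio F/M = Q S₀ / (V X) = 1900 × 931 / (1210 × 3630) = 0.4027 d⁻¹.

F/M ≈ 0.403 d⁻¹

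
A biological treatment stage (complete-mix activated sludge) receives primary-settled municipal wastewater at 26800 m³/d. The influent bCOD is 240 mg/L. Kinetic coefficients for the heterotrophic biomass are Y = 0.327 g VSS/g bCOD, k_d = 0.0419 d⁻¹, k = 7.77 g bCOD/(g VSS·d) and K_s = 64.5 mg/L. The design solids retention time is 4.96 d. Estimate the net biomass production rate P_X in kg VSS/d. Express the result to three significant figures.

P_X ≈ 1690 kg VSS/d

From the Monod/SRT balance for a CMAS, S = K_s·(1+k_d θ_c)/[θ_c·(Y k − k_d) − 1] = 64.5 × (1 + 0.0419 × 4.96) / [4.96 × (0.327 × 7.77 − 0.0419) − 1] = 77.90 / 11.39 = 6.837 mg/L.
Y_obs = Y / (1 + k_d θ_c) = 0.327 / (1 + 0.0419 × 4.96) = 0.327 / 1.208 = 0.2707.
ΔS = 240 − 6.84 = 233.2 mg/L, so the substrate removal rate is 26800 × 233.2/1000 = 6249 kg bCOD/d.
So the net sludge growth is P_X = 0.2707 × 6249 = 1692 kg VSS/d.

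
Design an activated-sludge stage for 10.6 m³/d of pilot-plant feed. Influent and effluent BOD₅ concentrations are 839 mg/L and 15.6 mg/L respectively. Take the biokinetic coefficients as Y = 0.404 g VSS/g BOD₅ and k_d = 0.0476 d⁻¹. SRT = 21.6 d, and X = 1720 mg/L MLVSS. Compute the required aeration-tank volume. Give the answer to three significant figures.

From the SRT design equation V = Y Q (S₀−S) θ_c / [X (1 + k_d θ_c)] = 0.404 × 10.6 × (839 − 15.6) × 21.6 / [1720 × (1 + 0.0476 × 21.6)] = 7.62×10^4 / 3488 = 21.83 m³.

V ≈ 21.8 m³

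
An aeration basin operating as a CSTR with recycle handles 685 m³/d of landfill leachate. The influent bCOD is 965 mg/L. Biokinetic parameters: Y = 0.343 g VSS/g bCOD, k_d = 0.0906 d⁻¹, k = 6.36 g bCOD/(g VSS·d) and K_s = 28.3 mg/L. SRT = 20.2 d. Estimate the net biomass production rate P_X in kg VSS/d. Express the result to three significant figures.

From the Monod/SRT balance for a CMAS, S = K_s·(1+k_d θ_c)/[θ_c·(Y k − k_d) − 1] = 28.3 × (1 + 0.0906 × 20.2) / [20.2 × (0.343 × 6.36 − 0.0906) − 1] = 80.09 / 41.24 = 1.942 mg/L.
Observed yield with endogenous decay: Y_obs = Y / (1 + k_d·θ_c) = 0.343 / (1 + 0.0906 × 20.2) = 0.343 / 2.830 = 0.1212 g VSS/g bCOD.
Mass of bCOD removed per day: Q(S₀ − S) = 685 × 963.1 g/m³ = 659.7 kg/d.
So the net sludge growth is P_X = 0.1212 × 659.7 = 79.95 kg VSS/d.

P_X ≈ 80.0 kg VSS/d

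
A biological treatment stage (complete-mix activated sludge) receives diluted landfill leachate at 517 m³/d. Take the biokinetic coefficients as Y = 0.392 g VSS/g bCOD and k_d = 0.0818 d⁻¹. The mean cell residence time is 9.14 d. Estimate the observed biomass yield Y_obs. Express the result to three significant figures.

Correct the yield for decay: Y_obs = Y/(1 + k_d θ_c) = 0.392 / (1 + 0.0818 × 9.14) = 0.392 / 1.748 = 0.2243.

Y_obs ≈ 0.224 g VSS/g bCOD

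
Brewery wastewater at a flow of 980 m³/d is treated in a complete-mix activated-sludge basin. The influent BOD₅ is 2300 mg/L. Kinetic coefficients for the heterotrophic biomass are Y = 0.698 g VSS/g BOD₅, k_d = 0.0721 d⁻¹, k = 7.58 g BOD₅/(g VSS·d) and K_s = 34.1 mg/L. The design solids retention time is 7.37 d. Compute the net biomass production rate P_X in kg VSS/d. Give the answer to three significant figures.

Effluent substrate depends only on kinetics and SRT: S = K_s(1 + k_d θ_c) / [θ_c(Yk − k_d) − 1] = 34.1 × (1 + 0.0721 × 7.37) / [7.37 × (0.698 × 7.58 − 0.0721) − 1] = 52.22 / 37.46 = 1.394 mg/L.
The observed yield is Y_obs = Y/(1 + k_d·θ_c) = 0.698 / (1 + 0.0721 × 7.37) = 0.698 / 1.531 = 0.4558 g VSS per g BOD₅ removed.
ΔS = 2300 − 1.39 = 2299 mg/L, so the substrate removal rate is 980 × 2299/1000 = 2253 kg BOD₅/d.
P_X = Y_obs · Q(S₀ − S) = 0.4558 × 2253 = 1027 kg VSS/d.

P_X ≈ 1030 kg VSS/d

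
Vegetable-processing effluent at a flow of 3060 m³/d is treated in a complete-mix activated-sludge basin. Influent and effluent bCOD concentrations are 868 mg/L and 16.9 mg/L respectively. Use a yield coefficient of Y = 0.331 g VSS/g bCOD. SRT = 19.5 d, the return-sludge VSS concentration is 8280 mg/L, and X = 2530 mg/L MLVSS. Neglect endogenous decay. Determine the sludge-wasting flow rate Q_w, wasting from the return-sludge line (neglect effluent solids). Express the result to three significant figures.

Q_w ≈ 104 m³/d

Biomass mass balance (decay neglected): V·X = Y·Q·(S₀ − S)·θ_c, so V = 0.331 × 3060 × (868 − 16.9) × 19.5 / 2530 = 6644 m³.
Wasting from the return line (neglecting effluent solids): Q_w = V·X / (θ_c·X_r) = 6644 × 2530 / (19.5 × 8280) = 104.1 m³/d.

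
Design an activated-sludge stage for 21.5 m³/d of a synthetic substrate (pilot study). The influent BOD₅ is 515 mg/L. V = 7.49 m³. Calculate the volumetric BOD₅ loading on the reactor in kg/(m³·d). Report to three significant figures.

L_v = Q S₀ / V = 21.5 × 515 × 10⁻³ / 7.490 = 1.478 kg/(m³·d).

L_v ≈ 1.48 kg BOD₅/(m³·d)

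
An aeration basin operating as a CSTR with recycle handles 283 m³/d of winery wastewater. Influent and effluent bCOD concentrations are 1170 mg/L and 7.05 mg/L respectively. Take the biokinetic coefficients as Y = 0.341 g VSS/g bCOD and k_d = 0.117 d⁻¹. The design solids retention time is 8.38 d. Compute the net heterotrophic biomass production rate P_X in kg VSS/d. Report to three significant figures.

P_X ≈ 56.7 kg VSS/d

Y_obs = Y / (1 + k_d θ_c) = 0.341 / (1 + 0.117 × 8.38) = 0.341 / 1.980 = 0.1722.
Q·(S₀ − S) = 283 × (1170 − 7.05) × 10⁻³ = 329.1 kg/d removed.
Net biomass production P_X = Y_obs × Q·(S₀ − S) = 0.1722 × 329.1 = 56.67 kg VSS/d.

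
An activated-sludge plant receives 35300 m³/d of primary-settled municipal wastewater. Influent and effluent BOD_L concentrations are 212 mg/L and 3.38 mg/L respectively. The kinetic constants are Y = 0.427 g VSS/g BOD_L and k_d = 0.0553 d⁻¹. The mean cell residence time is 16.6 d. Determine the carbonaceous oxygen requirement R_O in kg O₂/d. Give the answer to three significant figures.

The observed yield is Y_obs = Y/(1 + k_d·θ_c) = 0.427 / (1 + 0.0553 × 16.6) = 0.427 / 1.918 = 0.2226 g VSS per g BOD_L removed.
ΔS = 212 − 3.38 = 208.6 mg/L, so the substrate removal rate is 35300 × 208.6/1000 = 7364 kg BOD_L/d.
P_X = Y_obs·Q·(S₀ − S) = 0.2226 × 7364 = 1640 kg VSS/d.
R_O = Q·(S₀ − S) − 1.42·P_X = 7364 − 1.42 × 1640 = 5036 kg O₂/d.

R_O ≈ 5040 kg O₂/d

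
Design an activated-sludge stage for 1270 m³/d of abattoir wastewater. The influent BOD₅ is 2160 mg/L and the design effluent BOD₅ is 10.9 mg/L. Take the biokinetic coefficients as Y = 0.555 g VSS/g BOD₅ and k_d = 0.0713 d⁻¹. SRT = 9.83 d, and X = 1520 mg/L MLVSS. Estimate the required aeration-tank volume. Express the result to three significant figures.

Rearranging the biomass balance for a CMAS with decay, V = Y·Q·ΔS·θ_c / [X·(1+k_d θ_c)] = 0.555 × 1270 × (2160 − 10.9) × 9.83 / [1520 × (1 + 0.0713 × 9.83)] = 1.49×10^7 / 2585 = 5760 m³.

V ≈ 5760 m³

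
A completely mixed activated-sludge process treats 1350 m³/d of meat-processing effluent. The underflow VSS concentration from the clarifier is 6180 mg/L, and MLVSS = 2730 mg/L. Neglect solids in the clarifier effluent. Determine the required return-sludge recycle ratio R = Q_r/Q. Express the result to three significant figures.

Mass balance around the secondary clarifier (neglecting effluent solids): R = X / (X_r − X) = 2730 / (6180 − 2730) = 0.7913.

R ≈ 0.791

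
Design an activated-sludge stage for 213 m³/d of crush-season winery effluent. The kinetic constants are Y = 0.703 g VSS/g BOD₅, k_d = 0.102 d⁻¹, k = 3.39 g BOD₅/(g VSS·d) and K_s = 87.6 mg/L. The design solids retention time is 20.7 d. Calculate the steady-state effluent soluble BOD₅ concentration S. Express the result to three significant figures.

From the Monod/SRT balance for a CMAS, S = K_s·(1+k_d θ_c)/[θ_c·(Y k − k_d) − 1] = 87.6 × (1 + 0.102 × 20.7) / [20.7 × (0.703 × 3.39 − 0.102) − 1] = 272.6 / 46.22 = 5.897 mg/L.

S ≈ 5.90 mg/L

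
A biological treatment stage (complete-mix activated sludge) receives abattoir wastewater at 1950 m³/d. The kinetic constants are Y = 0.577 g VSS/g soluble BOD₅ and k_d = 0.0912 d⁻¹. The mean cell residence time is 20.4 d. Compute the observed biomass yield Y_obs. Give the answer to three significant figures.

Y_obs ≈ 0.202 g VSS/g soluble BOD₅

Y_obs = Y / (1 + k_d θ_c) = 0.577 / (1 + 0.0912 × 20.4) = 0.577 / 2.860 = 0.2017.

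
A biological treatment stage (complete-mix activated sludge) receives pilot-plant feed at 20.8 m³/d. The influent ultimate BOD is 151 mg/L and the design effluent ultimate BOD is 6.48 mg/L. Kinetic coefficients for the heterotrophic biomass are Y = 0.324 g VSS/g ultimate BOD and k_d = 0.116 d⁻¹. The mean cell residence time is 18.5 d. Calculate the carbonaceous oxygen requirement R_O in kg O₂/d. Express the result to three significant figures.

R_O ≈ 2.57 kg O₂/d

The observed yield is Y_obs = Y/(1 + k_d·θ_c) = 0.324 / (1 + 0.116 × 18.5) = 0.324 / 3.146 = 0.1030 g VSS per g ultimate BOD removed.
Q·(S₀ − S) = 20.8 × (151 − 6.48) × 10⁻³ = 3.006 kg/d removed.
Net sludge production P_X = 0.1030 × 3.006 = 0.3096 kg VSS/d.
R_O = Q·ΔS − 1.42 P_X = 3.006 − 0.4396 = 2.566 kg O₂/d.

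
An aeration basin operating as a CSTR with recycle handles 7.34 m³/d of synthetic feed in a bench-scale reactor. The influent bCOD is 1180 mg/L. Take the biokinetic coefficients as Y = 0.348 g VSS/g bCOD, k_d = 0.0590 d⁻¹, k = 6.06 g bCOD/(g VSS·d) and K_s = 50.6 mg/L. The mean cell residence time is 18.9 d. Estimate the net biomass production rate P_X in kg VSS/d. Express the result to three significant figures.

From the Monod/SRT balance for a CMAS, S = K_s·(1+k_d θ_c)/[θ_c·(Y k − k_d) − 1] = 50.6 × (1 + 0.0590 × 18.9) / [18.9 × (0.348 × 6.06 − 0.0590) − 1] = 107.0 / 37.74 = 2.836 mg/L.
Correct the yield for decay: Y_obs = Y/(1 + k_d θ_c) = 0.348 / (1 + 0.0590 × 18.9) = 0.348 / 2.115 = 0.1645.
Mass of bCOD removed per day: Q(S₀ − S) = 7.34 × 1177 g/m³ = 8.640 kg/d.
Net biomass production P_X = Y_obs × Q·(S₀ − S) = 0.1645 × 8.640 = 1.422 kg VSS/d.

P_X ≈ 1.42 kg VSS/d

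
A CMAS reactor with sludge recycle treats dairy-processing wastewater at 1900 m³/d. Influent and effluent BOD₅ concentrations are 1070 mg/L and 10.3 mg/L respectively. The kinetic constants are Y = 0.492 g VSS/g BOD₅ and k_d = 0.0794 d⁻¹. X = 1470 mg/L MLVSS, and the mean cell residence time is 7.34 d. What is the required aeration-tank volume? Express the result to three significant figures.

V ≈ 3130 m³

Steady-state biomass mass balance: V·X·(1 + k_d·θ_c) = Y·Q·(S₀ − S)·θ_c, so V = 0.492 × 1900 × (1070 − 10.3) × 7.34 / [1470 × (1 + 0.0794 × 7.34)] = 7.27×10^6 / 2327 = 3125 m³.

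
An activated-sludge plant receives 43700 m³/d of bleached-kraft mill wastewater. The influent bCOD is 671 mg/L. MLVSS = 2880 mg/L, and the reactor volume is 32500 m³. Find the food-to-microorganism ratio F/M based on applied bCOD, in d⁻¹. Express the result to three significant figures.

F/M = applied load / biomass = Q·S₀/(V·X) = 43700 × 671 / (32500 × 2880) = 0.3133 d⁻¹.

F/M ≈ 0.313 d⁻¹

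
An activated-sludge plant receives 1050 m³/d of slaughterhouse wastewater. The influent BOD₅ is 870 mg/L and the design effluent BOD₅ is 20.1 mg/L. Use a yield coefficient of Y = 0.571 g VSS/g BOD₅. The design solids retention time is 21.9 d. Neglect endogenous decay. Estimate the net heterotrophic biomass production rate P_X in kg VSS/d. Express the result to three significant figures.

With endogenous decay neglected, the observed yield equals the true yield: Y_obs = Y = 0.571 g VSS/g BOD₅.
Substrate removed = Q·(S₀ − S) = 1050 m³/d × (870 − 20.1) g/m³ = 8.92×10^5 g/d = 892.4 kg/d.
So the net sludge growth is P_X = 0.5710 × 892.4 = 509.6 kg VSS/d.

P_X ≈ 510 kg VSS/d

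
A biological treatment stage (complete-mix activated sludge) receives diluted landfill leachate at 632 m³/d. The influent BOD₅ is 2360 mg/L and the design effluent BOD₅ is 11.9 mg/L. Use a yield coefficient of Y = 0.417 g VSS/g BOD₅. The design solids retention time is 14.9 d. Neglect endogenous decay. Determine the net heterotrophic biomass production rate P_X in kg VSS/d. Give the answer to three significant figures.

No decay correction is needed, so Y_obs = Y = 0.417.
Mass of BOD₅ removed per day: Q(S₀ − S) = 632 × 2348 g/m³ = 1484 kg/d.
Biomass produced: P_X = Y_obs·Q·ΔS = 0.4170 × 1484 ≈ 618.8 kg VSS/d.

P_X ≈ 619 kg VSS/d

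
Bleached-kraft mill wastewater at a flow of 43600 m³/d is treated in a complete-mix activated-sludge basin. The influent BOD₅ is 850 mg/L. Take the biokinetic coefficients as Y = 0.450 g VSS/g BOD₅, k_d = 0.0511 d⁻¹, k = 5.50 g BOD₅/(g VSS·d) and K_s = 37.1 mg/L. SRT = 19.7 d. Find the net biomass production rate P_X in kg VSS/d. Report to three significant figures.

P_X ≈ 8300 kg VSS/d

Effluent substrate depends only on kinetics and SRT: S = K_s(1 + k_d θ_c) / [θ_c(Yk − k_d) − 1] = 37.1 × (1 + 0.0511 × 19.7) / [19.7 × (0.450 × 5.50 − 0.0511) − 1] = 74.45 / 46.75 = 1.592 mg/L.
Observed yield with endogenous decay: Y_obs = Y / (1 + k_d·θ_c) = 0.450 / (1 + 0.0511 × 19.7) = 0.450 / 2.007 = 0.2243 g VSS/g BOD₅.
Mass of BOD₅ removed per day: Q(S₀ − S) = 43600 × 848.4 g/m³ = 36991 kg/d.
P_X = Y_obs · Q(S₀ − S) = 0.2243 × 36991 = 8295 kg VSS/d.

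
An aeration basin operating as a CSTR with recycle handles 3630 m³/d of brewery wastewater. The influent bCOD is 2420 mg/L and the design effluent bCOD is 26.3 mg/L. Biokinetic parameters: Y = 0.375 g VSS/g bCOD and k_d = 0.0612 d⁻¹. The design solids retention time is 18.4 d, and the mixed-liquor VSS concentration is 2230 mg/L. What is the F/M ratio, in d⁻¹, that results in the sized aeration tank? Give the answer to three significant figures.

Rearranging the biomass balance for a CMAS with decay, V = Y·Q·ΔS·θ_c / [X·(1+k_d θ_c)] = 0.375 × 3630 × (2420 − 26.3) × 18.4 / [2230 × (1 + 0.0612 × 18.4)] = 6×10^7 / 4741 = 12646 m³.
F/M = applied load / biomass = Q·S₀/(V·X) = 3630 × 2420 / (12646 × 2230) = 0.3115 d⁻¹.

F/M ≈ 0.312 d⁻¹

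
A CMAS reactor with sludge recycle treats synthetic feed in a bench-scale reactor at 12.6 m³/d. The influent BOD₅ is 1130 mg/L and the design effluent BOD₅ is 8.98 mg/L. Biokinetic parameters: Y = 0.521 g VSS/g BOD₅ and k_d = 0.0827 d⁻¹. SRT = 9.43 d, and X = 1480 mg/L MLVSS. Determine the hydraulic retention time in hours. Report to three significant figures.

From the SRT design equation V = Y Q (S₀−S) θ_c / [X (1 + k_d θ_c)] = 0.521 × 12.6 × (1130 − 8.98) × 9.43 / [1480 × (1 + 0.0827 × 9.43)] = 6.94×10^4 / 2634 = 26.34 m³.
Hydraulic retention time τ = V/Q = 26.34 / 12.6 = 2.091 d = 50.18 h.

τ ≈ 50.2 h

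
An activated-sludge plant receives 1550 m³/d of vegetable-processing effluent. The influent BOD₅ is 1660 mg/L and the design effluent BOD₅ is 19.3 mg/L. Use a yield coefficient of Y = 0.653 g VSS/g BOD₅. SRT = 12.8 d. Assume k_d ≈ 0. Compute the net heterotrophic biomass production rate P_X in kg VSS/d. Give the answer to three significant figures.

Since k_d ≈ 0, Y_obs = Y = 0.653 g VSS/g BOD₅.
ΔS = 1660 − 19.3 = 1641 mg/L, so the substrate removal rate is 1550 × 1641/1000 = 2543 kg BOD₅/d.
Biomass produced: P_X = Y_obs·Q·ΔS = 0.6530 × 2543 ≈ 1661 kg VSS/d.

P_X ≈ 1660 kg VSS/d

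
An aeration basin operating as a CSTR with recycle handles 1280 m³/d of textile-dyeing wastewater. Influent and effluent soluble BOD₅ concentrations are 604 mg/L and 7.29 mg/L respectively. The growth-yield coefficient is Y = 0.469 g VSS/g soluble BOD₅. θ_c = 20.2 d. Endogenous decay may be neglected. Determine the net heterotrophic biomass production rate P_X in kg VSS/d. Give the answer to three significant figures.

Since k_d ≈ 0, Y_obs = Y = 0.469 g VSS/g soluble BOD₅.
Mass of soluble BOD₅ removed per day: Q(S₀ − S) = 1280 × 596.7 g/m³ = 763.8 kg/d.
Net biomass production P_X = Y_obs × Q·(S₀ − S) = 0.4690 × 763.8 = 358.2 kg VSS/d.

P_X ≈ 358 kg VSS/d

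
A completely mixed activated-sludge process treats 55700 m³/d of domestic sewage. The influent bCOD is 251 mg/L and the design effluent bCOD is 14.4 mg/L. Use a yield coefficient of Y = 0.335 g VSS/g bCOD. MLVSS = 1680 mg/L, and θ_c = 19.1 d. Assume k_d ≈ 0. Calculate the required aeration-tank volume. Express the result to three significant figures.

V ≈ 50200 m³

With k_d = 0 the design equation reduces to V = Y Q (S₀−S) θ_c / X = 0.335 × 55700 × (251 − 14.4) × 19.1 / 1680 = 50193 m³.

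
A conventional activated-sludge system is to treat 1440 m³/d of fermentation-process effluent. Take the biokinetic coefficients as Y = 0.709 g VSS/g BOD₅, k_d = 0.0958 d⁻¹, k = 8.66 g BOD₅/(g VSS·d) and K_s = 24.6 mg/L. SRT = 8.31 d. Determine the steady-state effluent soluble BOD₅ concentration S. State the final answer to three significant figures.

Effluent substrate depends only on kinetics and SRT: S = K_s(1 + k_d θ_c) / [θ_c(Yk − k_d) − 1] = 24.6 × (1 + 0.0958 × 8.31) / [8.31 × (0.709 × 8.66 − 0.0958) − 1] = 44.18 / 49.23 = 0.8976 mg/L.

S ≈ 0.898 mg/L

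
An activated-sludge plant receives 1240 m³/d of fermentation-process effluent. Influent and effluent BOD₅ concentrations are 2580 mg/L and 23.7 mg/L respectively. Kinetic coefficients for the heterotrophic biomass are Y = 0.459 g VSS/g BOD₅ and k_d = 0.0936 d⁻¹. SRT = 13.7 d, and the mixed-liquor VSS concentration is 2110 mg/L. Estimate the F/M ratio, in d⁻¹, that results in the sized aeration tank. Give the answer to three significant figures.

F/M ≈ 0.366 d⁻¹

Rearranging the biomass balance for a CMAS with decay, V = Y·Q·ΔS·θ_c / [X·(1+k_d θ_c)] = 0.459 × 1240 × (2580 − 23.7) × 13.7 / [2110 × (1 + 0.0936 × 13.7)] = 1.99×10^7 / 4816 = 4139 m³.
Food-to-microorganism ratio F/M = Q S₀ / (V X) = 1240 × 2580 / (4139 × 2110) = 0.3663 d⁻¹.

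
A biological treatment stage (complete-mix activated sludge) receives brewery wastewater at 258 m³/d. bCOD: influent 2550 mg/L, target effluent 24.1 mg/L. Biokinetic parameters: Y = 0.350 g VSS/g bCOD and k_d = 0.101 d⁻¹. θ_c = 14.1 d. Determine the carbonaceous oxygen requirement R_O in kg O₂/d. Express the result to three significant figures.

Y_obs = Y / (1 + k_d θ_c) = 0.350 / (1 + 0.101 × 14.1) = 0.350 / 2.424 = 0.1444.
ΔS = 2550 − 24.1 = 2526 mg/L, so the substrate removal rate is 258 × 2526/1000 = 651.7 kg bCOD/d.
P_X = Y_obs·Q·(S₀ − S) = 0.1444 × 651.7 = 94.09 kg VSS/d.
R_O = Q·(S₀ − S) − 1.42·P_X = 651.7 − 1.42 × 94.09 = 518.1 kg O₂/d.

R_O ≈ 518 kg O₂/d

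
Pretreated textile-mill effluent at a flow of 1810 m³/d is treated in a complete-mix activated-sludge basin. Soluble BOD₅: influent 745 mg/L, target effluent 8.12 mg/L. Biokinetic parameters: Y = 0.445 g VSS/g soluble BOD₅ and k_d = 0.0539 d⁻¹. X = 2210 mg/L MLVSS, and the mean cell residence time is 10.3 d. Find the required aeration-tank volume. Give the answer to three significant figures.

V ≈ 1780 m³

Rearranging the biomass balance for a CMAS with decay, V = Y·Q·ΔS·θ_c / [X·(1+k_d θ_c)] = 0.445 × 1810 × (745 − 8.12) × 10.3 / [2210 × (1 + 0.0539 × 10.3)] = 6.11×10^6 / 3437 = 1779 m³.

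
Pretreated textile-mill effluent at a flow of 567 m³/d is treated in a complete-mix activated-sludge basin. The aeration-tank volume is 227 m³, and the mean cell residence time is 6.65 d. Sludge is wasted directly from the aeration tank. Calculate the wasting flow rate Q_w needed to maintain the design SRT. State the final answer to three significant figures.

For wasting at MLVSS concentration, Q_w = V/θ_c = 227.0/6.65 = 34.14 m³/d.

Q_w ≈ 34.1 m³/d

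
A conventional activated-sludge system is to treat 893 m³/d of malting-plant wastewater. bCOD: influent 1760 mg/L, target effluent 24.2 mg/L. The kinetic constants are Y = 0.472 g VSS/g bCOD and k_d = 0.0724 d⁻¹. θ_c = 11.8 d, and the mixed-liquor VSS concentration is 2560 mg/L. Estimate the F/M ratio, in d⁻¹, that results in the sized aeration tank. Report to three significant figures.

From the SRT design equation V = Y Q (S₀−S) θ_c / [X (1 + k_d θ_c)] = 0.472 × 893 × (1760 − 24.2) × 11.8 / [2560 × (1 + 0.0724 × 11.8)] = 8.63×10^6 / 4747 = 1819 m³.
F/M = applied load / biomass = Q·S₀/(V·X) = 893 × 1760 / (1819 × 2560) = 0.3376 d⁻¹.

F/M ≈ 0.338 d⁻¹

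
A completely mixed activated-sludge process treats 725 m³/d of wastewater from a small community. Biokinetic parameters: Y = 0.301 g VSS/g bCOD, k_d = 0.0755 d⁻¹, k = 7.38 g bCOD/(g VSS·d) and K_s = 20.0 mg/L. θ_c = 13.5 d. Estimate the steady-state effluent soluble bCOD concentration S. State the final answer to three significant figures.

For a completely mixed reactor with recycle the Lawrence–McCarty relation gives S = K_s·(1 + k_d·θ_c) / [θ_c·(Y·k − k_d) − 1] = 20.0 × (1 + 0.0755 × 13.5) / [13.5 × (0.301 × 7.38 − 0.0755) − 1] = 40.38 / 27.97 = 1.444 mg/L.

S ≈ 1.44 mg/L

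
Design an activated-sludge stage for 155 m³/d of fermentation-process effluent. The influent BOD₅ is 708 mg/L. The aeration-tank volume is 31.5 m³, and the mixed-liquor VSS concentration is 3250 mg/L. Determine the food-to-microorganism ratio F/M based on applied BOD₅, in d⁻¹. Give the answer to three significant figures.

F/M ≈ 1.07 d⁻¹

F/M = Q·S₀ / (V·X) = 155 × 708 / (31.50 × 3250) = 1.072 g BOD₅·(g VSS·d)⁻¹.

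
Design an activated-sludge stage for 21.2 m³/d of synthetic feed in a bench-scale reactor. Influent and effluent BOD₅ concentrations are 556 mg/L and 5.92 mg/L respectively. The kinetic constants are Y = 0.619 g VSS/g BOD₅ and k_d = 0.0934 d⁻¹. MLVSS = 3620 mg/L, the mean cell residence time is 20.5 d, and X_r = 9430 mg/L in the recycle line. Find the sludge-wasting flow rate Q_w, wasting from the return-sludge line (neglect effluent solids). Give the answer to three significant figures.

Steady-state biomass mass balance: V·X·(1 + k_d·θ_c) = Y·Q·(S₀ − S)·θ_c, so V = 0.619 × 21.2 × (556 − 5.92) × 20.5 / [3620 × (1 + 0.0934 × 20.5)] = 1.48×10^5 / 10551 = 14.03 m³.
θ_c = V·X/(Q_w·X_r) when wasting from the recycle, so Q_w = V·X/(θ_c·X_r) = 14.03 × 3620 / (20.5 × 9430) = 0.2626 m³/d.

Q_w ≈ 0.263 m³/d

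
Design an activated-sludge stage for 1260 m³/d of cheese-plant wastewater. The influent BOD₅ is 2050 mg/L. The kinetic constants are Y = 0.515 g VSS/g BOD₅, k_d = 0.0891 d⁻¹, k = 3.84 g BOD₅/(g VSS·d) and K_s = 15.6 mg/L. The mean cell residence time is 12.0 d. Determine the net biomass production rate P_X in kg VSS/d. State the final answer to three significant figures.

Effluent substrate depends only on kinetics and SRT: S = K_s(1 + k_d θ_c) / [θ_c(Yk − k_d) − 1] = 15.6 × (1 + 0.0891 × 12.0) / [12.0 × (0.515 × 3.84 − 0.0891) − 1] = 32.28 / 21.66 = 1.490 mg/L.
Y_obs = Y / (1 + k_d θ_c) = 0.515 / (1 + 0.0891 × 12.0) = 0.515 / 2.069 = 0.2489.
Substrate removed = Q·(S₀ − S) = 1260 m³/d × (2050 − 1.49) g/m³ = 2.58×10^6 g/d = 2581 kg/d.
Net biomass production P_X = Y_obs × Q·(S₀ − S) = 0.2489 × 2581 = 642.4 kg VSS/d.

P_X ≈ 642 kg VSS/d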